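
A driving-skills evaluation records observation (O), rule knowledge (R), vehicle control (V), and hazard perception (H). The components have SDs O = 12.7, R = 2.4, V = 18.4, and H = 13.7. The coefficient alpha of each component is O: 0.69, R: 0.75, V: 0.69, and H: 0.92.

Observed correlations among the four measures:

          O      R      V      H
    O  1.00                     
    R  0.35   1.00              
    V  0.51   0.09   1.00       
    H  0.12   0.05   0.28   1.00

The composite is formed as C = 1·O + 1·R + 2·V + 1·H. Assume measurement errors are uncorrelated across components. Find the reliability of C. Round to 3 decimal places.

Var(C) = 12.7² + 2.4² + 2²·18.4² + 13.7² + 2·[12.7·2.4·0.35 + 2·12.7·18.4·0.51 + 12.7·13.7·0.12 + 2·2.4·18.4·0.09 + 2.4·13.7·0.05 + 2·18.4·13.7·0.28] = 1708.98 + 841.316 = 2550.3.
With uncorrelated errors the cross-covariances are all true-score covariance, so they carry over unchanged; only the diagonal terms shrink to ρᵢσᵢ².
True-score variance = [12.7²·0.69 + 2.4²·0.75 + 2²·18.4²·0.69 + 13.7²·0.92] + 841.316 = 1222.71 + 841.316 = 2064.03.
Reliability = 2064.03 / 2550.3 = 0.809.

0.809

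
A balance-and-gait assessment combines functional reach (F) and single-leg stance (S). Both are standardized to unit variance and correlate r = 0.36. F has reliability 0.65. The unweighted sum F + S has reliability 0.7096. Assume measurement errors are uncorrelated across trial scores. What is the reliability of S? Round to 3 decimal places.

Var(F+S) = 2 + 2·0.36 = 2.720.
True-score variance = ρ_F + ρ_S + 2·0.36, so 0.7096 = (0.65 + ρ_S + 0.72) / 2.720.
ρ_S = 0.7096·2.720 − 0.65 − 0.72 = 0.560.

0.560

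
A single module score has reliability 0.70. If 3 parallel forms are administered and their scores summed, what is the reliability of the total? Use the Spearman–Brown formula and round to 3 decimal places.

0.875

ρ_k = kρ / (1 + (k−1)ρ) = 3·0.70 / (1 + 2·0.70) = 2.100 / 2.400 = 0.875.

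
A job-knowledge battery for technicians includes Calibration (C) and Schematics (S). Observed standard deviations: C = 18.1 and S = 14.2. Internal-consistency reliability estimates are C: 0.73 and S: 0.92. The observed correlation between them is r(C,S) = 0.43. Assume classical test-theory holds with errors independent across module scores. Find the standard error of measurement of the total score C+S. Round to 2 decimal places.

10.23

Var(total) = 529.25 + 221.037 = 750.287.
True-score variance = 424.664 + 221.037 = 645.701, so reliability = 0.8606.
Error variance = 750.287 − 645.701 = 104.586; SEM = √104.586 = 10.23.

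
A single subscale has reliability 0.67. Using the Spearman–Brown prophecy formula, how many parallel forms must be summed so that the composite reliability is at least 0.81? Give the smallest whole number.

k ≥ ρ*(1−ρ₁)/(ρ₁(1−ρ*)) = 0.81·0.33 / (0.67·0.19) = 2.100.
Smallest integer k = 3.

3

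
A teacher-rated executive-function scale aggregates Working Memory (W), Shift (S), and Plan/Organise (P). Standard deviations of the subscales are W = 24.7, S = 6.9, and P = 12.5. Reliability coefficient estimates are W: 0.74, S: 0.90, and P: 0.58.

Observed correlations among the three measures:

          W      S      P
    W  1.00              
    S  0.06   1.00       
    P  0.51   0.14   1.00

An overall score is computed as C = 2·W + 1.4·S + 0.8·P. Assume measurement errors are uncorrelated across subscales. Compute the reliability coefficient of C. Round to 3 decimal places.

0.787

Var(C) = 2²·24.7² + 1.4²·6.9² + 0.8²·12.5² + 2·[2.8·24.7·6.9·0.06 + 1.6·24.7·12.5·0.51 + 1.12·6.9·12.5·0.14] = 2633.68 + 588.192 = 3221.87.
With uncorrelated errors the cross-covariances are all true-score covariance, so they carry over unchanged; only the diagonal terms shrink to ρᵢσᵢ².
True-score variance = [2²·24.7²·0.74 + 1.4²·6.9²·0.90 + 0.8²·12.5²·0.58] + 588.192 = 1947.85 + 588.192 = 2536.04.
Reliability = 2536.04 / 3221.87 = 0.787.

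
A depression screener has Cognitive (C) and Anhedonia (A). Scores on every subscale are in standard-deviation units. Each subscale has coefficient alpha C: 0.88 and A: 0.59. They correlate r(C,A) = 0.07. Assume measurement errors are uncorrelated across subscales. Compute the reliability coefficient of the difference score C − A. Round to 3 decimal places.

Var(C−A) = 1 + 1 − 2·0.07 = 2 − 0.14 = 1.86.
Under uncorrelated errors the observed covariances equal the true-score covariances, so only the own-variance terms attenuate.
True-score variance = [0.88 + 0.59] − 0.14 = 1.47 − 0.14 = 1.33.
Reliability = 1.33 / 1.86 = 0.715.

0.715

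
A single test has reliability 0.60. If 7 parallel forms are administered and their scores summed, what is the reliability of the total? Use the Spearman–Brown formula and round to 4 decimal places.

ρ_k = kρ / (1 + (k−1)ρ) = 7·0.60 / (1 + 6·0.60) = 4.200 / 4.600 = 0.9130.

0.9130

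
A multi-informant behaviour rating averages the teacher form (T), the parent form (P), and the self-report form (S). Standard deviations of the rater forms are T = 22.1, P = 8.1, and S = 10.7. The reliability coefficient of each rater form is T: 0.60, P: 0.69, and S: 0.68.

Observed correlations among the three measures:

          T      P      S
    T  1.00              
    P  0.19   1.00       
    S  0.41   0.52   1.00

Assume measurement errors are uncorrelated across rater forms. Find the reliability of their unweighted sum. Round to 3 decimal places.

0.753

Var(T+P+S) = 22.1² + 8.1² + 10.7² + 2·[22.1·8.1·0.19 + 22.1·10.7·0.41 + 8.1·10.7·0.52] = 668.51 + 352.066 = 1020.58.
With uncorrelated errors the cross-covariances are all true-score covariance, so they carry over unchanged; only the diagonal terms shrink to ρᵢσᵢ².
True-score variance = [22.1²·0.60 + 8.1²·0.69 + 10.7²·0.68] + 352.066 = 416.17 + 352.066 = 768.236.
Reliability = 768.236 / 1020.58 = 0.753.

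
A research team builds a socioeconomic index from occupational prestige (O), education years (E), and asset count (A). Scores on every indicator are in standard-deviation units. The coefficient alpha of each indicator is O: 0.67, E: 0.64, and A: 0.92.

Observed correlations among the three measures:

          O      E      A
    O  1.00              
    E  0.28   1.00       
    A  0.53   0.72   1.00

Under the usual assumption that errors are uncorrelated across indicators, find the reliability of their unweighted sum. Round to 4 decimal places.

0.8729

Var(O+E+A) = 3 + 2·[0.28 + 0.53 + 0.72] = 3 + 3.06 = 6.06.
Under uncorrelated errors the observed covariances equal the true-score covariances, so only the own-variance terms attenuate.
True-score variance = [0.67 + 0.64 + 0.92] + 3.06 = 2.23 + 3.06 = 5.29.
Reliability = 5.29 / 6.06 = 0.8729.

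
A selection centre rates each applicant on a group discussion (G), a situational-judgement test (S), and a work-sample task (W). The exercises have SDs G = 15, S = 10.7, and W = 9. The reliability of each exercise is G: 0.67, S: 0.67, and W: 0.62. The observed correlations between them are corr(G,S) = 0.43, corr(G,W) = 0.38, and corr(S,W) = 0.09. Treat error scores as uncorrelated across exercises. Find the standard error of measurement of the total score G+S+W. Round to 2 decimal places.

Var(total) = 420.49 + 257.964 = 678.454.
True-score variance = 277.678 + 257.964 = 535.642, so reliability = 0.7895.
Error variance = 678.454 − 535.642 = 142.812; SEM = √142.812 = 11.95.

11.95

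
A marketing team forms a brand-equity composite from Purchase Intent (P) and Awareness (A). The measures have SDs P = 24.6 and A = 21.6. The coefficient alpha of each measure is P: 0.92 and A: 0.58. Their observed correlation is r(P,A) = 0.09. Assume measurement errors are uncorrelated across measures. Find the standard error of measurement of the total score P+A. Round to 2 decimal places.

15.63

Var(total) = 1071.72 + 95.6448 = 1167.36.
True-score variance = 827.352 + 95.6448 = 922.997, so reliability = 0.7907.
Error variance = 1167.36 − 922.997 = 244.368; SEM = √244.368 = 15.63.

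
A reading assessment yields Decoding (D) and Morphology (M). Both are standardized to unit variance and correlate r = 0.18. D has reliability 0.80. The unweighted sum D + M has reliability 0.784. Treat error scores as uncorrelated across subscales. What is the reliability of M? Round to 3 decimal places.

0.690

Var(D+M) = 2 + 2·0.18 = 2.360.
True-score variance = ρ_D + ρ_M + 2·0.18, so 0.784 = (0.80 + ρ_M + 0.36) / 2.360.
ρ_M = 0.784·2.360 − 0.80 − 0.36 = 0.690.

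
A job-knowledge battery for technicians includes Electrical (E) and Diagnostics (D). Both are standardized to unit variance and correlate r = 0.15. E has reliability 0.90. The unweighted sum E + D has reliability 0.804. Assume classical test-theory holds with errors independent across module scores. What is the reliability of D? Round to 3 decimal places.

0.649

Var(E+D) = 2 + 2·0.15 = 2.300.
True-score variance = ρ_E + ρ_D + 2·0.15, so 0.804 = (0.90 + ρ_D + 0.30) / 2.300.
ρ_D = 0.804·2.300 − 0.90 − 0.30 = 0.649.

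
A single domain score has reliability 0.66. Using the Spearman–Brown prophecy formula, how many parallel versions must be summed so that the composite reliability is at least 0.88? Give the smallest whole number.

k ≥ ρ*(1−ρ₁)/(ρ₁(1−ρ*)) = 0.88·0.34 / (0.66·0.12) = 3.778.
Smallest integer k = 4.

4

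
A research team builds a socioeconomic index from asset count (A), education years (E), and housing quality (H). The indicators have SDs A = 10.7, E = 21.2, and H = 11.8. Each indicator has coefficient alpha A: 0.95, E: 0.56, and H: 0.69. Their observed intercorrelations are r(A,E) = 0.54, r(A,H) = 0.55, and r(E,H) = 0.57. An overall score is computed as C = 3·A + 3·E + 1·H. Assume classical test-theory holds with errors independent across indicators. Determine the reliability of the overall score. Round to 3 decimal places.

Var(C) = 3²·10.7² + 3²·21.2² + 11.8² + 2·[9·10.7·21.2·0.54 + 3·10.7·11.8·0.55 + 3·21.2·11.8·0.57] = 5214.61 + 3477.09 = 8691.7.
With uncorrelated errors the cross-covariances are all true-score covariance, so they carry over unchanged; only the diagonal terms shrink to ρᵢσᵢ².
True-score variance = [3²·10.7²·0.95 + 3²·21.2²·0.56 + 11.8²·0.69] + 3477.09 = 3340.14 + 3477.09 = 6817.23.
Reliability = 6817.23 / 8691.7 = 0.784.

0.784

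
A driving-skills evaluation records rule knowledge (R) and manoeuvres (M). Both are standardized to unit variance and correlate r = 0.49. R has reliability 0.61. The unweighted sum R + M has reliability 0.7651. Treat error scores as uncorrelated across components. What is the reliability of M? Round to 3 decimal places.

0.690

Var(R+M) = 2 + 2·0.49 = 2.980.
True-score variance = ρ_R + ρ_M + 2·0.49, so 0.7651 = (0.61 + ρ_M + 0.98) / 2.980.
ρ_M = 0.7651·2.980 − 0.61 − 0.98 = 0.690.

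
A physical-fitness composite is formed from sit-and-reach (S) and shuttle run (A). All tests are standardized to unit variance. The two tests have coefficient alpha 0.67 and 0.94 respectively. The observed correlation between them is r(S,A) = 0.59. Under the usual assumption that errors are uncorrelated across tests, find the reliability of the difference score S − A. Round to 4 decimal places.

Var(S−A) = 1 + 1 − 2·0.59 = 2 − 1.18 = 0.82.
With uncorrelated errors the cross-covariances are all true-score covariance, so they carry over unchanged; only the diagonal terms shrink to ρᵢσᵢ².
True-score variance = [0.67 + 0.94] − 1.18 = 1.61 − 1.18 = 0.43.
Reliability = 0.43 / 0.82 = 0.5244.

0.5244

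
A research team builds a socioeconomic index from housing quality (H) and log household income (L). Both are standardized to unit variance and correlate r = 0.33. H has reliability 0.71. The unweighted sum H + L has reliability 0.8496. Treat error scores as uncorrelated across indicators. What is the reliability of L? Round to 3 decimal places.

0.890

Var(H+L) = 2 + 2·0.33 = 2.660.
True-score variance = ρ_H + ρ_L + 2·0.33, so 0.8496 = (0.71 + ρ_L + 0.66) / 2.660.
ρ_L = 0.8496·2.660 − 0.71 − 0.66 = 0.890.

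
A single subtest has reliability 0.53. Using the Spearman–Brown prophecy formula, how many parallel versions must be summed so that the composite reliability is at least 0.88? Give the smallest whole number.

7

k ≥ ρ*(1−ρ₁)/(ρ₁(1−ρ*)) = 0.88·0.47 / (0.53·0.12) = 6.503.
Smallest integer k = 7.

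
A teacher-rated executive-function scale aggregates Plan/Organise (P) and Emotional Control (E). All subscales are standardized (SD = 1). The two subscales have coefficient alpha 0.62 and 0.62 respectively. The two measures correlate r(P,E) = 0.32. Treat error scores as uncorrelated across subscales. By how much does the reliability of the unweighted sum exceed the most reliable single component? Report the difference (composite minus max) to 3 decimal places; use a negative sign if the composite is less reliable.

0.092

Var(sum) = 2 + 0.64 = 2.64; true-score variance = 1.24 + 0.64 = 1.88; composite reliability = 0.7121.
Max component reliability = 0.6200.
Difference = 0.7121 − 0.6200 = 0.092.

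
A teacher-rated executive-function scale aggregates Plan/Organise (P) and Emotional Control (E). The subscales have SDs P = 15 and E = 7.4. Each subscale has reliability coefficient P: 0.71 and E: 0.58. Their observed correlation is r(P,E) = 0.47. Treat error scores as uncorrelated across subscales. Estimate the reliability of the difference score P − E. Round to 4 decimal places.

0.4969

Var(P−E) = 15² + 7.4² − 2·15·7.4·0.47 = 279.76 − 104.34 = 175.42.
Under uncorrelated errors the observed covariances equal the true-score covariances, so only the own-variance terms attenuate.
True-score variance = [15²·0.71 + 7.4²·0.58] − 104.34 = 191.511 − 104.34 = 87.1708.
Reliability = 87.1708 / 175.42 = 0.4969.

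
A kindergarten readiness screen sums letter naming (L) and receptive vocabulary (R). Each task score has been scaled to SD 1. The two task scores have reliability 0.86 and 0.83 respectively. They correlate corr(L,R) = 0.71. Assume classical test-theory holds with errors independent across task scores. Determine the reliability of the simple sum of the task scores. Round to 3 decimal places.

0.909

Var(L+R) = 2 + 2·[0.71] = 2 + 1.42 = 3.42.
With uncorrelated errors the cross-covariances are all true-score covariance, so they carry over unchanged; only the diagonal terms shrink to ρᵢσᵢ².
True-score variance = [0.86 + 0.83] + 1.42 = 1.69 + 1.42 = 3.11.
Reliability = 3.11 / 3.42 = 0.909.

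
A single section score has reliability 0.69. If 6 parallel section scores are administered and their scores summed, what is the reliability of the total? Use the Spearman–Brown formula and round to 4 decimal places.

0.9303

ρ_k = kρ / (1 + (k−1)ρ) = 6·0.69 / (1 + 5·0.69) = 4.140 / 4.450 = 0.9303.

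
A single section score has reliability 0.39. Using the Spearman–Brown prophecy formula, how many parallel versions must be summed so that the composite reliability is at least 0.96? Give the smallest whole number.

k ≥ ρ*(1−ρ₁)/(ρ₁(1−ρ*)) = 0.96·0.61 / (0.39·0.04) = 37.538.
Smallest integer k = 38.

38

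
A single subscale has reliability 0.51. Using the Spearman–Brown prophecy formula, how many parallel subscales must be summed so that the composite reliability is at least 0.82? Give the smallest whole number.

k ≥ ρ*(1−ρ₁)/(ρ₁(1−ρ*)) = 0.82·0.49 / (0.51·0.18) = 4.377.
Smallest integer k = 5.

5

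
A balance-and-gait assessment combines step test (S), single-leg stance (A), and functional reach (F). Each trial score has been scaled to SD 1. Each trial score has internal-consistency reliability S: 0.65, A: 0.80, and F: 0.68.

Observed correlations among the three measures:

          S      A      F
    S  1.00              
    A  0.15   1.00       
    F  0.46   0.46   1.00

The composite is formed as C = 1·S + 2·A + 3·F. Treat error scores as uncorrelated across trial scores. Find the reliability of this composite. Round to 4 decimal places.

0.8239

Var(C) = 1 + 2² + 3² + 2·[2·0.15 + 3·0.46 + 6·0.46] = 14 + 8.88 = 22.88.
Because errors are independent across components, Cov(Tᵢ,Tⱼ) = Cov(Xᵢ,Xⱼ); the off-diagonal part of the true-score variance is the same as above.
True-score variance = [0.65 + 2²·0.80 + 3²·0.68] + 8.88 = 9.97 + 8.88 = 18.85.
Reliability = 18.85 / 22.88 = 0.8239.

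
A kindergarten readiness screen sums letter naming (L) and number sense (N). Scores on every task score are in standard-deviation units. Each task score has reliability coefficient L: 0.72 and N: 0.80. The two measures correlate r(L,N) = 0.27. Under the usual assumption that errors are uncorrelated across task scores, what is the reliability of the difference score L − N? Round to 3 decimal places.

0.671

Var(L−N) = 1 + 1 − 2·0.27 = 2 − 0.54 = 1.46.
Because errors are independent across components, Cov(Tᵢ,Tⱼ) = Cov(Xᵢ,Xⱼ); the off-diagonal part of the true-score variance is the same as above.
True-score variance = [0.72 + 0.80] − 0.54 = 1.52 − 0.54 = 0.98.
Reliability = 0.98 / 1.46 = 0.671.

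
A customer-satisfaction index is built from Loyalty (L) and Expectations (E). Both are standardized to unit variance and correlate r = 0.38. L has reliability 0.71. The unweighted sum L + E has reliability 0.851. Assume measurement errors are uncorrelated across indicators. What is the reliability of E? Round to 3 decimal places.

0.879

Var(L+E) = 2 + 2·0.38 = 2.760.
True-score variance = ρ_L + ρ_E + 2·0.38, so 0.851 = (0.71 + ρ_E + 0.76) / 2.760.
ρ_E = 0.851·2.760 − 0.71 − 0.76 = 0.879.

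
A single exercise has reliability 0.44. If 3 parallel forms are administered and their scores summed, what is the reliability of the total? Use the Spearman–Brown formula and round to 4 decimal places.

ρ_k = kρ / (1 + (k−1)ρ) = 3·0.44 / (1 + 2·0.44) = 1.320 / 1.880 = 0.7021.

0.7021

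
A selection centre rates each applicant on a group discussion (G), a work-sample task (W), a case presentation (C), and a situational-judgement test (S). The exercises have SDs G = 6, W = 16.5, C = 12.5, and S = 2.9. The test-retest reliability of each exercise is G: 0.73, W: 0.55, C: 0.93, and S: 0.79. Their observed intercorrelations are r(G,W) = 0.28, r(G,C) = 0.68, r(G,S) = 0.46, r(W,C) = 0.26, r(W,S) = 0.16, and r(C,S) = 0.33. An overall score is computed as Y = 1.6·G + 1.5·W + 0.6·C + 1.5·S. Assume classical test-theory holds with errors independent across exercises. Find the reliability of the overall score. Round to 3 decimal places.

0.743

Var(Y) = 1.6²·6² + 1.5²·16.5² + 0.6²·12.5² + 1.5²·2.9² + 2·[2.4·6·16.5·0.28 + 0.96·6·12.5·0.68 + 2.4·6·2.9·0.46 + 0.9·16.5·12.5·0.26 + 2.25·16.5·2.9·0.16 + 0.9·12.5·2.9·0.33] = 779.895 + 421.905 = 1201.8.
With uncorrelated errors the cross-covariances are all true-score covariance, so they carry over unchanged; only the diagonal terms shrink to ρᵢσᵢ².
True-score variance = [1.6²·6²·0.73 + 1.5²·16.5²·0.55 + 0.6²·12.5²·0.93 + 1.5²·2.9²·0.79] + 421.905 = 471.447 + 421.905 = 893.352.
Reliability = 893.352 / 1201.8 = 0.743.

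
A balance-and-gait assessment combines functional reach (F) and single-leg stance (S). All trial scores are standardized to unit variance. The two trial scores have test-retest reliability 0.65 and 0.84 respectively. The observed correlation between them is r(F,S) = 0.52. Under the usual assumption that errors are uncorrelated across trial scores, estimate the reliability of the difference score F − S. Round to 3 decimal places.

0.469

Var(F−S) = 1 + 1 − 2·0.52 = 2 − 1.04 = 0.96.
Because errors are independent across components, Cov(Tᵢ,Tⱼ) = Cov(Xᵢ,Xⱼ); the off-diagonal part of the true-score variance is the same as above.
True-score variance = [0.65 + 0.84] − 1.04 = 1.49 − 1.04 = 0.45.
Reliability = 0.45 / 0.96 = 0.469.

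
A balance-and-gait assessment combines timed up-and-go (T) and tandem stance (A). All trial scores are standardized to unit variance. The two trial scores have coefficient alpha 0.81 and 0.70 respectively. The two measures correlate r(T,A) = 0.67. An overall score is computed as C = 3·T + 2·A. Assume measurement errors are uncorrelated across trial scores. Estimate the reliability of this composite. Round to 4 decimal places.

Var(C) = 3² + 2² + 2·[6·0.67] = 13 + 8.04 = 21.04.
Under uncorrelated errors the observed covariances equal the true-score covariances, so only the own-variance terms attenuate.
True-score variance = [3²·0.81 + 2²·0.70] + 8.04 = 10.09 + 8.04 = 18.13.
Reliability = 18.13 / 21.04 = 0.8617.

0.8617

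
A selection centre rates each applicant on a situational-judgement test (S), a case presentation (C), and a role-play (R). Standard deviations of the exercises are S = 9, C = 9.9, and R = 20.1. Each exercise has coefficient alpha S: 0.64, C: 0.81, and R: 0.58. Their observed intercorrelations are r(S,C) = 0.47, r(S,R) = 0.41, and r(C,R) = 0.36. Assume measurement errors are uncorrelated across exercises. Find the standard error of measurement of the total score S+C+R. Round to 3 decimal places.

Var(total) = 583.02 + 375.365 = 958.385.
True-score variance = 365.554 + 375.365 = 740.919, so reliability = 0.7731.
Error variance = 958.385 − 740.919 = 217.466; SEM = √217.466 = 14.747.

14.747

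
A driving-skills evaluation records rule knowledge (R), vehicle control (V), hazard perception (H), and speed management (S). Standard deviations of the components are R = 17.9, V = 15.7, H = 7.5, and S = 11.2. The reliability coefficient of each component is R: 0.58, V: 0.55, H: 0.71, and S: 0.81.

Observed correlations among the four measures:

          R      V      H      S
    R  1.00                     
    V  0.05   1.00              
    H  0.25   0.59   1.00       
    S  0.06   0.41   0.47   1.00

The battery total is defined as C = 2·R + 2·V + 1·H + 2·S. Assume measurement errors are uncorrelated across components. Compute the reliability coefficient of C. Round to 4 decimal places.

Var(C) = 2²·17.9² + 2²·15.7² + 7.5² + 2²·11.2² + 2·[4·17.9·15.7·0.05 + 2·17.9·7.5·0.25 + 4·17.9·11.2·0.06 + 2·15.7·7.5·0.59 + 4·15.7·11.2·0.41 + 2·7.5·11.2·0.47] = 2825.61 + 1355.46 = 4181.07.
Because errors are independent across components, Cov(Tᵢ,Tⱼ) = Cov(Xᵢ,Xⱼ); the off-diagonal part of the true-score variance is the same as above.
True-score variance = [2²·17.9²·0.58 + 2²·15.7²·0.55 + 7.5²·0.71 + 2²·11.2²·0.81] + 1355.46 = 1731.99 + 1355.46 = 3087.45.
Reliability = 3087.45 / 4181.07 = 0.7384.

0.7384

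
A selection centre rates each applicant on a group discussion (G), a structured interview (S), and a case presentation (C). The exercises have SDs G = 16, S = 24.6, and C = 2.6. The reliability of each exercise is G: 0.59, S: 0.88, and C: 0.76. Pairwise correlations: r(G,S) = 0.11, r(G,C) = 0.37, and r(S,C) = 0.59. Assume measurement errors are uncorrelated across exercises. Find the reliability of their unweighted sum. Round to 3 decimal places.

0.831

Var(G+S+C) = 16² + 24.6² + 2.6² + 2·[16·24.6·0.11 + 16·2.6·0.37 + 24.6·2.6·0.59] = 867.92 + 192.849 = 1060.77.
Because errors are independent across components, Cov(Tᵢ,Tⱼ) = Cov(Xᵢ,Xⱼ); the off-diagonal part of the true-score variance is the same as above.
True-score variance = [16²·0.59 + 24.6²·0.88 + 2.6²·0.76] + 192.849 = 688.718 + 192.849 = 881.567.
Reliability = 881.567 / 1060.77 = 0.831.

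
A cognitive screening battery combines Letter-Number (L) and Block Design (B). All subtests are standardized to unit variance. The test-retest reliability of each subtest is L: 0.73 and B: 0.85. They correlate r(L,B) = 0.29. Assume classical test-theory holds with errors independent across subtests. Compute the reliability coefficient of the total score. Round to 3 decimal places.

Var(L+B) = 2 + 2·[0.29] = 2 + 0.58 = 2.58.
Under uncorrelated errors the observed covariances equal the true-score covariances, so only the own-variance terms attenuate.
True-score variance = [0.73 + 0.85] + 0.58 = 1.58 + 0.58 = 2.16.
Reliability = 2.16 / 2.58 = 0.837.

0.837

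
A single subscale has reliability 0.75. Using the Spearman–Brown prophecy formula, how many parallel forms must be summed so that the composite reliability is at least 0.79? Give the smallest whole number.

k ≥ ρ*(1−ρ₁)/(ρ₁(1−ρ*)) = 0.79·0.25 / (0.75·0.21) = 1.254.
Smallest integer k = 2.

2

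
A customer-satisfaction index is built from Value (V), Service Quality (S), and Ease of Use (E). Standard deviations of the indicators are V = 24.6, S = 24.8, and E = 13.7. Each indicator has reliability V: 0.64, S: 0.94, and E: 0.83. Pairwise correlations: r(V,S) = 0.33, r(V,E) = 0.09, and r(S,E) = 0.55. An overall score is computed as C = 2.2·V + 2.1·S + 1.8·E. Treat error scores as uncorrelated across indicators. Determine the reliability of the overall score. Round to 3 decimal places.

Var(C) = 2.2²·24.6² + 2.1²·24.8² + 1.8²·13.7² + 2·[4.62·24.6·24.8·0.33 + 3.96·24.6·13.7·0.09 + 3.78·24.8·13.7·0.55] = 6249.42 + 3513.21 = 9762.62.
Under uncorrelated errors the observed covariances equal the true-score covariances, so only the own-variance terms attenuate.
True-score variance = [2.2²·24.6²·0.64 + 2.1²·24.8²·0.94 + 1.8²·13.7²·0.83] + 3513.21 = 4928.87 + 3513.21 = 8442.07.
Reliability = 8442.07 / 9762.62 = 0.865.

0.865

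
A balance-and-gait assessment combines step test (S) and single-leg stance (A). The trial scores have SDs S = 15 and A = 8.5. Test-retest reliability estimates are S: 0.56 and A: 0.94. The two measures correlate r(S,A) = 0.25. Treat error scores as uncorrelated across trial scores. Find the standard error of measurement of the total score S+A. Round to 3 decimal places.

Var(total) = 297.25 + 63.75 = 361.
True-score variance = 193.915 + 63.75 = 257.665, so reliability = 0.7138.
Error variance = 361 − 257.665 = 103.335; SEM = √103.335 = 10.165.

10.165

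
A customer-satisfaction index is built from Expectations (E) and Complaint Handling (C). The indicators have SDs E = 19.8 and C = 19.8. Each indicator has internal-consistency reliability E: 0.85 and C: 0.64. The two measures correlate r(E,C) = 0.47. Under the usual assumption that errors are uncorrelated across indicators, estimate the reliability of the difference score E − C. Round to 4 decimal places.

0.5189

Var(E−C) = 19.8² + 19.8² − 2·19.8·19.8·0.47 = 784.08 − 368.518 = 415.562.
Because errors are independent across components, Cov(Tᵢ,Tⱼ) = Cov(Xᵢ,Xⱼ); the off-diagonal part of the true-score variance is the same as above.
True-score variance = [19.8²·0.85 + 19.8²·0.64] − 368.518 = 584.14 − 368.518 = 215.622.
Reliability = 215.622 / 415.562 = 0.5189.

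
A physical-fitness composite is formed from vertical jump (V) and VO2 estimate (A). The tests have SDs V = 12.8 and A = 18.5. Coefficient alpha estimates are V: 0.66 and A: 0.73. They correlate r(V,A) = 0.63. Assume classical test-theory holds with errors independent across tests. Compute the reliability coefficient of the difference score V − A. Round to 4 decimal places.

Var(V−A) = 12.8² + 18.5² − 2·12.8·18.5·0.63 = 506.09 − 298.368 = 207.722.
With uncorrelated errors the cross-covariances are all true-score covariance, so they carry over unchanged; only the diagonal terms shrink to ρᵢσᵢ².
True-score variance = [12.8²·0.66 + 18.5²·0.73] − 298.368 = 357.977 − 298.368 = 59.6089.
Reliability = 59.6089 / 207.722 = 0.2870.

0.2870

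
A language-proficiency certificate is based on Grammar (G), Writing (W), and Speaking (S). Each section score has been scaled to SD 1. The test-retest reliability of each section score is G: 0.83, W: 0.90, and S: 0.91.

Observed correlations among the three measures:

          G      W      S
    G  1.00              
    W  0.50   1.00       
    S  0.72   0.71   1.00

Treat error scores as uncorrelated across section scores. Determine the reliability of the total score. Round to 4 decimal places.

Var(G+W+S) = 3 + 2·[0.50 + 0.72 + 0.71] = 3 + 3.86 = 6.86.
Under uncorrelated errors the observed covariances equal the true-score covariances, so only the own-variance terms attenuate.
True-score variance = [0.83 + 0.90 + 0.91] + 3.86 = 2.64 + 3.86 = 6.5.
Reliability = 6.5 / 6.86 = 0.9475.

0.9475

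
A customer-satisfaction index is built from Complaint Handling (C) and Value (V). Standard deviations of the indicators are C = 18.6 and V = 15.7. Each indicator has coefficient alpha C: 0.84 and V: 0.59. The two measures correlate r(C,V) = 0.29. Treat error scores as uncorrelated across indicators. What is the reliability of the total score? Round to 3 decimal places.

0.795

Var(C+V) = 18.6² + 15.7² + 2·[18.6·15.7·0.29] = 592.45 + 169.372 = 761.822.
Because errors are independent across components, Cov(Tᵢ,Tⱼ) = Cov(Xᵢ,Xⱼ); the off-diagonal part of the true-score variance is the same as above.
True-score variance = [18.6²·0.84 + 15.7²·0.59] + 169.372 = 436.035 + 169.372 = 605.407.
Reliability = 605.407 / 761.822 = 0.795.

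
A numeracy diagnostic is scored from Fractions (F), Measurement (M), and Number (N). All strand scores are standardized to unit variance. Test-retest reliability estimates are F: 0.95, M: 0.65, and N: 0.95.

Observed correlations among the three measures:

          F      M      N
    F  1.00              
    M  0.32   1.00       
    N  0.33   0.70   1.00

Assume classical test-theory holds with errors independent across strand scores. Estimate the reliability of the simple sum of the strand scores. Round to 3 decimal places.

0.921

Var(F+M+N) = 3 + 2·[0.32 + 0.33 + 0.70] = 3 + 2.7 = 5.7.
With uncorrelated errors the cross-covariances are all true-score covariance, so they carry over unchanged; only the diagonal terms shrink to ρᵢσᵢ².
True-score variance = [0.95 + 0.65 + 0.95] + 2.7 = 2.55 + 2.7 = 5.25.
Reliability = 5.25 / 5.7 = 0.921.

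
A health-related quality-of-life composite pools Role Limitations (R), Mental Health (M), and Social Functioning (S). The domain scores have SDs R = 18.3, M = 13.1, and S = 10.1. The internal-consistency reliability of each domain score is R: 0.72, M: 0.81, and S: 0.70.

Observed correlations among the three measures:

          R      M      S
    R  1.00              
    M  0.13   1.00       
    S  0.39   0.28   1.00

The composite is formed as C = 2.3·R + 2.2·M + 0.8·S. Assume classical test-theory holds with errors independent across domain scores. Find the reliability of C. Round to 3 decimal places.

0.801

Var(C) = 2.3²·18.3² + 2.2²·13.1² + 0.8²·10.1² + 2·[5.06·18.3·13.1·0.13 + 1.84·18.3·10.1·0.39 + 1.76·13.1·10.1·0.28] = 2667.45 + 711.062 = 3378.51.
Under uncorrelated errors the observed covariances equal the true-score covariances, so only the own-variance terms attenuate.
True-score variance = [2.3²·18.3²·0.72 + 2.2²·13.1²·0.81 + 0.8²·10.1²·0.70] + 711.062 = 1994.01 + 711.062 = 2705.07.
Reliability = 2705.07 / 3378.51 = 0.801.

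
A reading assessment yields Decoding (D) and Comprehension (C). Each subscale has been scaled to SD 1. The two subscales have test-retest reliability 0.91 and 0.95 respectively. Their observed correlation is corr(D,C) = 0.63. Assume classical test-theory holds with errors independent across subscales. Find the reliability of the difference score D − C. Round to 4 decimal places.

Var(D−C) = 1 + 1 − 2·0.63 = 2 − 1.26 = 0.74.
With uncorrelated errors the cross-covariances are all true-score covariance, so they carry over unchanged; only the diagonal terms shrink to ρᵢσᵢ².
True-score variance = [0.91 + 0.95] − 1.26 = 1.86 − 1.26 = 0.6.
Reliability = 0.6 / 0.74 = 0.8108.

0.8108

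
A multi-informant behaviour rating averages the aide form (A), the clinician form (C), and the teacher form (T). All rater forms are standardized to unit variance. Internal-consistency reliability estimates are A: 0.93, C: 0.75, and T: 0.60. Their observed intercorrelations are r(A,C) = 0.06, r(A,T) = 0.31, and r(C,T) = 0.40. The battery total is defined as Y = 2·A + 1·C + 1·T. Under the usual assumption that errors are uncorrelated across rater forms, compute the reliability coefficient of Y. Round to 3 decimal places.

0.888

Var(Y) = 2² + 1 + 1 + 2·[2·0.06 + 2·0.31 + 0.40] = 6 + 2.28 = 8.28.
Because errors are independent across components, Cov(Tᵢ,Tⱼ) = Cov(Xᵢ,Xⱼ); the off-diagonal part of the true-score variance is the same as above.
True-score variance = [2²·0.93 + 0.75 + 0.60] + 2.28 = 5.07 + 2.28 = 7.35.
Reliability = 7.35 / 8.28 = 0.888.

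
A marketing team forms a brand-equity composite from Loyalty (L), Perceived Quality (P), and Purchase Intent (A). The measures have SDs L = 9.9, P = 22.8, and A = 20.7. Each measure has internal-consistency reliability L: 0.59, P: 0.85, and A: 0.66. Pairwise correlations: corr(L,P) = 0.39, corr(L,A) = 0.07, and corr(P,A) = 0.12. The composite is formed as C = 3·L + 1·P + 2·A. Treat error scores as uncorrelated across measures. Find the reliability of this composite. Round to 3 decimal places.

Var(C) = 3²·9.9² + 22.8² + 2²·20.7² + 2·[3·9.9·22.8·0.39 + 6·9.9·20.7·0.07 + 2·22.8·20.7·0.12] = 3115.89 + 926.867 = 4042.76.
With uncorrelated errors the cross-covariances are all true-score covariance, so they carry over unchanged; only the diagonal terms shrink to ρᵢσᵢ².
True-score variance = [3²·9.9²·0.59 + 22.8²·0.85 + 2²·20.7²·0.66] + 926.867 = 2093.51 + 926.867 = 3020.38.
Reliability = 3020.38 / 4042.76 = 0.747.

0.747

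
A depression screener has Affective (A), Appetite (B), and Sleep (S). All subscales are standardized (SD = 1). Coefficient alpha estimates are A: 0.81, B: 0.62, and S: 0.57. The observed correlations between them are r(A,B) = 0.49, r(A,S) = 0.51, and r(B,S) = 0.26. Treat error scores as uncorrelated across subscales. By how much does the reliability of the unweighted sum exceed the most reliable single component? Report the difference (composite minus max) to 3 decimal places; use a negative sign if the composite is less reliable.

Var(sum) = 3 + 2.52 = 5.52; true-score variance = 2 + 2.52 = 4.52; composite reliability = 0.8188.
Max component reliability = 0.8100.
Difference = 0.8188 − 0.8100 = 0.009.

0.009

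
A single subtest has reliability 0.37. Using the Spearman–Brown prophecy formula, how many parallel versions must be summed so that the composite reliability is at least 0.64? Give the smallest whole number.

k ≥ ρ*(1−ρ₁)/(ρ₁(1−ρ*)) = 0.64·0.63 / (0.37·0.36) = 3.027.
Smallest integer k = 4.

4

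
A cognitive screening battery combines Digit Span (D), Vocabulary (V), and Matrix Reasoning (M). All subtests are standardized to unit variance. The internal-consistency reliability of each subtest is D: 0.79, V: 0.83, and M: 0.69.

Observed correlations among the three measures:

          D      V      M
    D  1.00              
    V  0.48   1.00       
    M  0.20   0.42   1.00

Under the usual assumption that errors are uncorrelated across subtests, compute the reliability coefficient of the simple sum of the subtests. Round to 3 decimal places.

0.867

Var(D+V+M) = 3 + 2·[0.48 + 0.20 + 0.42] = 3 + 2.2 = 5.2.
Under uncorrelated errors the observed covariances equal the true-score covariances, so only the own-variance terms attenuate.
True-score variance = [0.79 + 0.83 + 0.69] + 2.2 = 2.31 + 2.2 = 4.51.
Reliability = 4.51 / 5.2 = 0.867.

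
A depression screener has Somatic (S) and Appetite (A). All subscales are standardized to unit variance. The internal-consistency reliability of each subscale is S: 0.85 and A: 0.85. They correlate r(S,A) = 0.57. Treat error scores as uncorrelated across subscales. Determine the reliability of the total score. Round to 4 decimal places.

0.9045

Var(S+A) = 2 + 2·[0.57] = 2 + 1.14 = 3.14.
Because errors are independent across components, Cov(Tᵢ,Tⱼ) = Cov(Xᵢ,Xⱼ); the off-diagonal part of the true-score variance is the same as above.
True-score variance = [0.85 + 0.85] + 1.14 = 1.7 + 1.14 = 2.84.
Reliability = 2.84 / 3.14 = 0.9045.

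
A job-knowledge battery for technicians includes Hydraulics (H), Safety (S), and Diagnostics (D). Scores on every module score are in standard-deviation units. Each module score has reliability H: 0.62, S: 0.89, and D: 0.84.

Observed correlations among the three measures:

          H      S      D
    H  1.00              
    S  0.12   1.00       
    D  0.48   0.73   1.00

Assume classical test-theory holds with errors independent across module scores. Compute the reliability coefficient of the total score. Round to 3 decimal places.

0.885

Var(H+S+D) = 3 + 2·[0.12 + 0.48 + 0.73] = 3 + 2.66 = 5.66.
With uncorrelated errors the cross-covariances are all true-score covariance, so they carry over unchanged; only the diagonal terms shrink to ρᵢσᵢ².
True-score variance = [0.62 + 0.89 + 0.84] + 2.66 = 2.35 + 2.66 = 5.01.
Reliability = 5.01 / 5.66 = 0.885.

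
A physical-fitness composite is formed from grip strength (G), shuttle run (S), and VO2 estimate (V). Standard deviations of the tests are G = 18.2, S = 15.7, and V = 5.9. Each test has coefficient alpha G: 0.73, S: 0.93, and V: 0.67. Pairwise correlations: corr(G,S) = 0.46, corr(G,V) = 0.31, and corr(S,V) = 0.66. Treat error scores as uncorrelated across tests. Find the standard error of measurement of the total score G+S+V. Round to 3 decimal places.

Var(total) = 612.54 + 451.728 = 1064.27.
True-score variance = 494.364 + 451.728 = 946.092, so reliability = 0.8890.
Error variance = 1064.27 − 946.092 = 118.176; SEM = √118.176 = 10.871.

10.871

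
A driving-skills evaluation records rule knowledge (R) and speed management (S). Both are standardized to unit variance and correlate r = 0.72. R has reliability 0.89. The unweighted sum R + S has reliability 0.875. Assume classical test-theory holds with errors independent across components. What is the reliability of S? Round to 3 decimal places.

Var(R+S) = 2 + 2·0.72 = 3.440.
True-score variance = ρ_R + ρ_S + 2·0.72, so 0.875 = (0.89 + ρ_S + 1.44) / 3.440.
ρ_S = 0.875·3.440 − 0.89 − 1.44 = 0.680.

0.680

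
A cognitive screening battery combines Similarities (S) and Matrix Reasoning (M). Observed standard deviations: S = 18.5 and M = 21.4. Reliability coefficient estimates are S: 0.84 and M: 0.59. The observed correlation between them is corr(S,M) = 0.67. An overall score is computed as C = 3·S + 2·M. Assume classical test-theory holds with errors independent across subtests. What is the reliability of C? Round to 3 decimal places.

Var(C) = 3²·18.5² + 2²·21.4² + 2·[6·18.5·21.4·0.67] = 4912.09 + 3183.04 = 8095.13.
Because errors are independent across components, Cov(Tᵢ,Tⱼ) = Cov(Xᵢ,Xⱼ); the off-diagonal part of the true-score variance is the same as above.
True-score variance = [3²·18.5²·0.84 + 2²·21.4²·0.59] + 3183.04 = 3668.2 + 3183.04 = 6851.23.
Reliability = 6851.23 / 8095.13 = 0.846.

0.846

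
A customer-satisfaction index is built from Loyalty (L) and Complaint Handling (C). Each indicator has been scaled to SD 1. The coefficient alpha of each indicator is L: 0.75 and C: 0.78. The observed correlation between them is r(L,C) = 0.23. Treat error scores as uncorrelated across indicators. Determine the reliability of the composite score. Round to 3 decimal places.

Var(L+C) = 2 + 2·[0.23] = 2 + 0.46 = 2.46.
Because errors are independent across components, Cov(Tᵢ,Tⱼ) = Cov(Xᵢ,Xⱼ); the off-diagonal part of the true-score variance is the same as above.
True-score variance = [0.75 + 0.78] + 0.46 = 1.53 + 0.46 = 1.99.
Reliability = 1.99 / 2.46 = 0.809.

0.809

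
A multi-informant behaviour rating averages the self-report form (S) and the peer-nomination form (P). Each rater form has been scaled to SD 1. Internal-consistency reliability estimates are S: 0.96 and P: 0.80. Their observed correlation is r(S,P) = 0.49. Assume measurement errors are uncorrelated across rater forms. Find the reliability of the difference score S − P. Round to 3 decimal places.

Var(S−P) = 1 + 1 − 2·0.49 = 2 − 0.98 = 1.02.
With uncorrelated errors the cross-covariances are all true-score covariance, so they carry over unchanged; only the diagonal terms shrink to ρᵢσᵢ².
True-score variance = [0.96 + 0.80] − 0.98 = 1.76 − 0.98 = 0.78.
Reliability = 0.78 / 1.02 = 0.765.

0.765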